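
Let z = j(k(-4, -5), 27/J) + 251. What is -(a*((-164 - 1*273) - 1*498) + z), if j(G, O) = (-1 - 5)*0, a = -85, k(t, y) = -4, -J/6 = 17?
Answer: -79726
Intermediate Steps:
J = -102 (J = -6*17 = -102)
j(G, O) = 0 (j(G, O) = -6*0 = 0)
z = 251 (z = 0 + 251 = 251)
-(a*((-164 - 1*273) - 1*498) + z) = -(-85*((-164 - 1*273) - 1*498) + 251) = -(-85*((-164 - 273) - 498) + 251) = -(-85*(-437 - 498) + 251) = -(-85*(-935) + 251) = -(79475 + 251) = -1*79726 = -79726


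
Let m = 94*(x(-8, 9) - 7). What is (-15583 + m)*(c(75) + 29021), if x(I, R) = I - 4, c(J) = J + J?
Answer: -506671099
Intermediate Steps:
c(J) = 2*J
x(I, R) = -4 + I
m = -1786 (m = 94*((-4 - 8) - 7) = 94*(-12 - 7) = 94*(-19) = -1786)
(-15583 + m)*(c(75) + 29021) = (-15583 - 1786)*(2*75 + 29021) = -17369*(150 + 29021) = -17369*29171 = -506671099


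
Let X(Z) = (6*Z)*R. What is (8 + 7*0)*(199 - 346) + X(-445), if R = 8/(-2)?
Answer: 9504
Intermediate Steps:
R = -4 (R = 8*(-½) = -4)
X(Z) = -24*Z (X(Z) = (6*Z)*(-4) = -24*Z)
(8 + 7*0)*(199 - 346) + X(-445) = (8 + 7*0)*(199 - 346) - 24*(-445) = (8 + 0)*(-147) + 10680 = 8*(-147) + 10680 = -1176 + 10680 = 9504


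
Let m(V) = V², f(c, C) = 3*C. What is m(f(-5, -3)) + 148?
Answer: 229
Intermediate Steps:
m(f(-5, -3)) + 148 = (3*(-3))² + 148 = (-9)² + 148 = 81 + 148 = 229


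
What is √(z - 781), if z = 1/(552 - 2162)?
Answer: I*√2024431710/1610 ≈ 27.946*I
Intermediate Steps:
z = -1/1610 (z = 1/(-1610) = -1/1610 ≈ -0.00062112)
√(z - 781) = √(-1/1610 - 781) = √(-1257411/1610) = I*√2024431710/1610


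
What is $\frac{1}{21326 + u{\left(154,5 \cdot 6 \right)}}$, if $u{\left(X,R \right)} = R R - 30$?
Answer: $\frac{1}{22196} \approx 4.5053 \cdot 10^{-5}$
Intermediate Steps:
$u{\left(X,R \right)} = -30 + R^{2}$ ($u{\left(X,R \right)} = R^{2} - 30 = -30 + R^{2}$)
$\frac{1}{21326 + u{\left(154,5 \cdot 6 \right)}} = \frac{1}{21326 - \left(30 - \left(5 \cdot 6\right)^{2}\right)} = \frac{1}{21326 - \left(30 - 30^{2}\right)} = \frac{1}{21326 + \left(-30 + 900\right)} = \frac{1}{21326 + 870} = \frac{1}{22196}$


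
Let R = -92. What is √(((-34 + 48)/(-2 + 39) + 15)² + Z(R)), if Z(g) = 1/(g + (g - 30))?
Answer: 3*√1647407310/7918 ≈ 15.378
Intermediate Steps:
Z(g) = 1/(-30 + 2*g) (Z(g) = 1/(g + (-30 + g)) = 1/(-30 + 2*g))
√(((-34 + 48)/(-2 + 39) + 15)² + Z(R)) = √(((-34 + 48)/(-2 + 39) + 15)² + 1/(2*(-15 - 92))) = √((14/37 + 15)² + (½)/(-107)) = √((14*(1/37) + 15)² + (½)*(-1/107)) = √((14/37 + 15)² - 1/214) = √((569/37)² - 1/214) = √(323761/1369 - 1/214) = √(69283485/292966) = 3*√1647407310/7918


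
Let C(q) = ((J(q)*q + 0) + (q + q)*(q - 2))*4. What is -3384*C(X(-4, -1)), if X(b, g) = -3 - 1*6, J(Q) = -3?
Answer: -3045600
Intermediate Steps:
X(b, g) = -9 (X(b, g) = -3 - 6 = -9)
C(q) = -12*q + 8*q*(-2 + q) (C(q) = ((-3*q + 0) + (q + q)*(q - 2))*4 = (-3*q + (2*q)*(-2 + q))*4 = (-3*q + 2*q*(-2 + q))*4 = -12*q + 8*q*(-2 + q))
-3384*C(X(-4, -1)) = -13536*(-9)*(-7 + 2*(-9)) = -13536*(-9)*(-7 - 18) = -13536*(-9)*(-25) = -3384*900 = -3045600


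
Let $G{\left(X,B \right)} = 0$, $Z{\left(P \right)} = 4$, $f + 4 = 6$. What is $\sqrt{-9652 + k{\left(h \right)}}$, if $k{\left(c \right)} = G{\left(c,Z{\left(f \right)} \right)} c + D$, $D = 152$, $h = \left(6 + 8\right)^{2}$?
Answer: $10 i \sqrt{95} \approx 97.468 i$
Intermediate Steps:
$h = 196$ ($h = 14^{2} = 196$)
$f = 2$ ($f = -4 + 6 = 2$)
$k{\left(c \right)} = 152$ ($k{\left(c \right)} = 0 c + 152 = 0 + 152 = 152$)
$\sqrt{-9652 + k{\left(h \right)}} = \sqrt{-9652 + 152} = \sqrt{-9500} = 10 i \sqrt{95}$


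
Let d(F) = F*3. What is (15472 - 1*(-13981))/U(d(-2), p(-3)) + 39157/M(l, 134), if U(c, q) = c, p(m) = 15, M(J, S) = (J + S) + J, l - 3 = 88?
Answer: -4536103/948 ≈ -4784.9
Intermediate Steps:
l = 91 (l = 3 + 88 = 91)
M(J, S) = S + 2*J
d(F) = 3*F
(15472 - 1*(-13981))/U(d(-2), p(-3)) + 39157/M(l, 134) = (15472 - 1*(-13981))/((3*(-2))) + 39157/(134 + 2*91) = (15472 + 13981)/(-6) + 39157/(134 + 182) = 29453*(-⅙) + 39157/316 = -29453/6 + 39157*(1/316) = -29453/6 + 39157/316 = -4536103/948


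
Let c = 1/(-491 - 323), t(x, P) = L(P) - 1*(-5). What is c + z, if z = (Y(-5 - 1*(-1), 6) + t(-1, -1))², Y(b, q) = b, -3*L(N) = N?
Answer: 13015/7326 ≈ 1.7765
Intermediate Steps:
L(N) = -N/3
t(x, P) = 5 - P/3 (t(x, P) = -P/3 - 1*(-5) = -P/3 + 5 = 5 - P/3)
c = -1/814 (c = 1/(-814) = -1/814 ≈ -0.0012285)
z = 16/9 (z = ((-5 - 1*(-1)) + (5 - ⅓*(-1)))² = ((-5 + 1) + (5 + ⅓))² = (-4 + 16/3)² = (4/3)² = 16/9 ≈ 1.7778)
c + z = -1/814 + 16/9 = 13015/7326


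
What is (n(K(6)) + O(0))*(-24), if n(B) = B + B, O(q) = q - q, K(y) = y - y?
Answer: 0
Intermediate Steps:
K(y) = 0
O(q) = 0
n(B) = 2*B
(n(K(6)) + O(0))*(-24) = (2*0 + 0)*(-24) = (0 + 0)*(-24) = 0*(-24) = 0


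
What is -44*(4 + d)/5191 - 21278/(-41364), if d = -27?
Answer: 76157233/107360262 ≈ 0.70936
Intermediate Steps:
-44*(4 + d)/5191 - 21278/(-41364) = -44*(4 - 27)/5191 - 21278/(-41364) = -44*(-23)*(1/5191) - 21278*(-1/41364) = 1012*(1/5191) + 10639/20682 = 1012/5191 + 10639/20682 = 76157233/107360262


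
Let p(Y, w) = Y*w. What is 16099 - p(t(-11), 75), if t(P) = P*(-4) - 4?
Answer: 13099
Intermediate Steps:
t(P) = -4 - 4*P (t(P) = -4*P - 4 = -4 - 4*P)
16099 - p(t(-11), 75) = 16099 - (-4 - 4*(-11))*75 = 16099 - (-4 + 44)*75 = 16099 - 40*75 = 16099 - 1*3000 = 16099 - 3000 = 13099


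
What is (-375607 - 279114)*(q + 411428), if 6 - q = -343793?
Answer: -494462976667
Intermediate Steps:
q = 343799 (q = 6 - 1*(-343793) = 6 + 343793 = 343799)
(-375607 - 279114)*(q + 411428) = (-375607 - 279114)*(343799 + 411428) = -654721*755227 = -494462976667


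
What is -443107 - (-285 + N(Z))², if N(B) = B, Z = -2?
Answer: -525476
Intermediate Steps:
-443107 - (-285 + N(Z))² = -443107 - (-285 - 2)² = -443107 - 1*(-287)² = -443107 - 1*82369 = -443107 - 82369 = -525476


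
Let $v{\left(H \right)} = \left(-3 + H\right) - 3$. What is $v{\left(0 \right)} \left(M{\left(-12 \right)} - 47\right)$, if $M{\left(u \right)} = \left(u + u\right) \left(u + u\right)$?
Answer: $-3174$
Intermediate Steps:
$v{\left(H \right)} = -6 + H$
$M{\left(u \right)} = 4 u^{2}$ ($M{\left(u \right)} = 2 u 2 u = 4 u^{2}$)
$v{\left(0 \right)} \left(M{\left(-12 \right)} - 47\right) = \left(-6 + 0\right) \left(4 \left(-12\right)^{2} - 47\right) = - 6 \left(4 \cdot 144 - 47\right) = - 6 \left(576 - 47\right) = \left(-6\right) 529 = -3174$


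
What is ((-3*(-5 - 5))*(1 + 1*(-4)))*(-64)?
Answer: 5760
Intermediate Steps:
((-3*(-5 - 5))*(1 + 1*(-4)))*(-64) = ((-3*(-10))*(1 - 4))*(-64) = (30*(-3))*(-64) = -90*(-64) = 5760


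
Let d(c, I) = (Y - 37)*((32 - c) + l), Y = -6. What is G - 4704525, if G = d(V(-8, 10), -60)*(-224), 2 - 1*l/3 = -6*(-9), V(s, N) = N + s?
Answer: -5918157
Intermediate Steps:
l = -156 (l = 6 - (-18)*(-9) = 6 - 3*54 = 6 - 162 = -156)
d(c, I) = 5332 + 43*c (d(c, I) = (-6 - 37)*((32 - c) - 156) = -43*(-124 - c) = 5332 + 43*c)
G = -1213632 (G = (5332 + 43*(10 - 8))*(-224) = (5332 + 43*2)*(-224) = (5332 + 86)*(-224) = 5418*(-224) = -1213632)
G - 4704525 = -1213632 - 4704525 = -5918157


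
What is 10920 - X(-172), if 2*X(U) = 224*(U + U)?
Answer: 49448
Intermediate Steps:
X(U) = 224*U (X(U) = (224*(U + U))/2 = (224*(2*U))/2 = (448*U)/2 = 224*U)
10920 - X(-172) = 10920 - 224*(-172) = 10920 - 1*(-38528) = 10920 + 38528 = 49448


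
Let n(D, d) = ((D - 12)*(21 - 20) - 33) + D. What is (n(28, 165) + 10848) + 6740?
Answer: 17599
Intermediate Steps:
n(D, d) = -45 + 2*D (n(D, d) = ((-12 + D)*1 - 33) + D = ((-12 + D) - 33) + D = (-45 + D) + D = -45 + 2*D)
(n(28, 165) + 10848) + 6740 = ((-45 + 2*28) + 10848) + 6740 = ((-45 + 56) + 10848) + 6740 = (11 + 10848) + 6740 = 10859 + 6740 = 17599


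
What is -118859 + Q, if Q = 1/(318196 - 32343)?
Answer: -33976201726/285853 ≈ -1.1886e+5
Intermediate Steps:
Q = 1/285853 ≈ 3.4983e-6
-118859 + Q = -118859 + 1/285853 = -33976201726/285853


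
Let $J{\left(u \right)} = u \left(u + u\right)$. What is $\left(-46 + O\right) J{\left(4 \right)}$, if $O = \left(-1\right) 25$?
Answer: $-2272$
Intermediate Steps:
$O = -25$
$J{\left(u \right)} = 2 u^{2}$ ($J{\left(u \right)} = u 2 u = 2 u^{2}$)
$\left(-46 + O\right) J{\left(4 \right)} = \left(-46 - 25\right) 2 \cdot 4^{2} = - 71 \cdot 2 \cdot 16 = \left(-71\right) 32 = -2272$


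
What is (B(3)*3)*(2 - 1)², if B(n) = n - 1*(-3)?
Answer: 18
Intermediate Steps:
B(n) = 3 + n (B(n) = n + 3 = 3 + n)
(B(3)*3)*(2 - 1)² = ((3 + 3)*3)*(2 - 1)² = (6*3)*1² = 18*1 = 18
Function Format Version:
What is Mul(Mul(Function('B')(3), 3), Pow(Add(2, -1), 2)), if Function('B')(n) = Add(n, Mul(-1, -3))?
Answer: 18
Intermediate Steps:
Function('B')(n) = Add(3, n) (Function('B')(n) = Add(n, 3) = Add(3, n))
Mul(Mul(Function('B')(3), 3), Pow(Add(2, -1), 2)) = Mul(Mul(Add(3, 3), 3), Pow(Add(2, -1), 2)) = Mul(Mul(6, 3), Pow(1, 2)) = Mul(18, 1) = 18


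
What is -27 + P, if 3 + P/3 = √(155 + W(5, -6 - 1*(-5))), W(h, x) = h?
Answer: -36 + 12*√10 ≈ 1.9473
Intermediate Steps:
P = -9 + 12*√10 (P = -9 + 3*√(155 + 5) = -9 + 3*√160 = -9 + 3*(4*√10) = -9 + 12*√10 ≈ 28.947)
-27 + P = -27 + (-9 + 12*√10) = -36 + 12*√10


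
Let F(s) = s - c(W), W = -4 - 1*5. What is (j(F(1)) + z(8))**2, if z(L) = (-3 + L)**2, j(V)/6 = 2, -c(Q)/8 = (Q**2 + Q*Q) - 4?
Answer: 1369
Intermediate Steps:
W = -9 (W = -4 - 5 = -9)
c(Q) = 32 - 16*Q**2 (c(Q) = -8*((Q**2 + Q*Q) - 4) = -8*((Q**2 + Q**2) - 4) = -8*(2*Q**2 - 4) = -8*(-4 + 2*Q**2) = 32 - 16*Q**2)
F(s) = 1264 + s (F(s) = s - (32 - 16*(-9)**2) = s - (32 - 16*81) = s - (32 - 1296) = s - 1*(-1264) = s + 1264 = 1264 + s)
j(V) = 12 (j(V) = 6*2 = 12)
(j(F(1)) + z(8))**2 = (12 + (-3 + 8)**2)**2 = (12 + 5**2)**2 = (12 + 25)**2 = 37**2 = 1369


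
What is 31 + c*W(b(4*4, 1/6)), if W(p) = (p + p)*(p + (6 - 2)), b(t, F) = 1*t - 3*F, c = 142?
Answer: 85870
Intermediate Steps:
b(t, F) = t - 3*F
W(p) = 2*p*(4 + p) (W(p) = (2*p)*(p + 4) = (2*p)*(4 + p) = 2*p*(4 + p))
31 + c*W(b(4*4, 1/6)) = 31 + 142*(2*(4*4 - 3/6)*(4 + (4*4 - 3/6))) = 31 + 142*(2*(16 - 3*⅙)*(4 + (16 - 3*⅙))) = 31 + 142*(2*(16 - ½)*(4 + (16 - ½))) = 31 + 142*(2*(31/2)*(4 + 31/2)) = 31 + 142*(2*(31/2)*(39/2)) = 31 + 142*(1209/2) = 31 + 85839 = 85870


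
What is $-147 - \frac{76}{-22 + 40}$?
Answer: $- \frac{1361}{9} \approx -151.22$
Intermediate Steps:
$-147 - \frac{76}{-22 + 40} = -147 - \frac{76}{18} = -147 - \frac{38}{9} = - \frac{1361}{9}$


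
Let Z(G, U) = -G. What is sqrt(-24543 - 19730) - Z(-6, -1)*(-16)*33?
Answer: 3168 + I*sqrt(44273) ≈ 3168.0 + 210.41*I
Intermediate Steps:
sqrt(-24543 - 19730) - Z(-6, -1)*(-16)*33 = sqrt(-24543 - 19730) - -1*(-6)*(-16)*33 = sqrt(-44273) - 6*(-16)*33 = I*sqrt(44273) - (-96)*33 = I*sqrt(44273) - 1*(-3168) = I*sqrt(44273) + 3168 = 3168 + I*sqrt(44273)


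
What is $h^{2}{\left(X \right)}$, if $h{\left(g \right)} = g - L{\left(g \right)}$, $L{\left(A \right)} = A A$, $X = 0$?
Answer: $0$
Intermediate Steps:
$L{\left(A \right)} = A^{2}$
$h{\left(g \right)} = g - g^{2}$
$h^{2}{\left(X \right)} = \left(0 \left(1 - 0\right)\right)^{2} = \left(0 \left(1 + 0\right)\right)^{2} = \left(0 \cdot 1\right)^{2} = 0^{2} = 0$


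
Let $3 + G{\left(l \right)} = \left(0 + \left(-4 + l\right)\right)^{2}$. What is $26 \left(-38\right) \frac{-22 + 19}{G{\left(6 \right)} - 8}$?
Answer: $- \frac{2964}{7} \approx -423.43$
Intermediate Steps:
$G{\left(l \right)} = -3 + \left(-4 + l\right)^{2}$ ($G{\left(l \right)} = -3 + \left(0 + \left(-4 + l\right)\right)^{2} = -3 + \left(-4 + l\right)^{2}$)
$26 \left(-38\right) \frac{-22 + 19}{G{\left(6 \right)} - 8} = 26 \left(-38\right) \frac{-22 + 19}{\left(-3 + \left(-4 + 6\right)^{2}\right) - 8} = - 988 \left(- \frac{3}{\left(-3 + 2^{2}\right) - 8}\right) = - 988 \left(- \frac{3}{\left(-3 + 4\right) - 8}\right) = - 988 \left(- \frac{3}{1 - 8}\right) = - 988 \left(- \frac{3}{-7}\right) = - 988 \left(\left(-3\right) \left(- \frac{1}{7}\right)\right) = \left(-988\right) \frac{3}{7} = - \frac{2964}{7}$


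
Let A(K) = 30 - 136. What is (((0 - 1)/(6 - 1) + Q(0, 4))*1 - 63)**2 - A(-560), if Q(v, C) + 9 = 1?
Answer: 129386/25 ≈ 5175.4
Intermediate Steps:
Q(v, C) = -8 (Q(v, C) = -9 + 1 = -8)
A(K) = -106
(((0 - 1)/(6 - 1) + Q(0, 4))*1 - 63)**2 - A(-560) = (((0 - 1)/(6 - 1) - 8)*1 - 63)**2 - 1*(-106) = ((-1/5 - 8)*1 - 63)**2 + 106 = (-41/5*1 - 63)**2 + 106 = (-41/5 - 63)**2 + 106 = (-356/5)**2 + 106 = 126736/25 + 106 = 129386/25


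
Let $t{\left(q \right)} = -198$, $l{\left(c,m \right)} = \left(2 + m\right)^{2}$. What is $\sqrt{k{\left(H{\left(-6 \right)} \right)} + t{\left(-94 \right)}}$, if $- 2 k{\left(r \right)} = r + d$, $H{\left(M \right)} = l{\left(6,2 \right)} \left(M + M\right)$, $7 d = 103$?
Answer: $\frac{i \sqrt{21434}}{14} \approx 10.457 i$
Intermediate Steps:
$d = \frac{103}{7}$ ($d = \frac{1}{7} \cdot 103 = \frac{103}{7} \approx 14.714$)
$H{\left(M \right)} = 32 M$ ($H{\left(M \right)} = \left(2 + 2\right)^{2} \left(M + M\right) = 4^{2} \cdot 2 M = 16 \cdot 2 M = 32 M$)
$k{\left(r \right)} = - \frac{103}{14} - \frac{r}{2}$ ($k{\left(r \right)} = - \frac{r + \frac{103}{7}}{2} = - \frac{\frac{103}{7} + r}{2} = - \frac{103}{14} - \frac{r}{2}$)
$\sqrt{k{\left(H{\left(-6 \right)} \right)} + t{\left(-94 \right)}} = \sqrt{\left(- \frac{103}{14} - \frac{32 \left(-6\right)}{2}\right) - 198} = \sqrt{\left(- \frac{103}{14} - -96\right) - 198} = \sqrt{\left(- \frac{103}{14} + 96\right) - 198} = \sqrt{\frac{1241}{14} - 198} = \sqrt{- \frac{1531}{14}} = \frac{i \sqrt{21434}}{14}$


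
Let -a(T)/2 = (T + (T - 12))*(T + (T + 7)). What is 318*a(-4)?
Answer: -12720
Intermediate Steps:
a(T) = -2*(-12 + 2*T)*(7 + 2*T) (a(T) = -2*(T + (T - 12))*(T + (T + 7)) = -2*(T + (-12 + T))*(T + (7 + T)) = -2*(-12 + 2*T)*(7 + 2*T))
318*a(-4) = 318*(168 - 8*(-4)² + 20*(-4)) = 318*(168 - 8*16 - 80) = 318*(168 - 128 - 80) = 318*(-40) = -12720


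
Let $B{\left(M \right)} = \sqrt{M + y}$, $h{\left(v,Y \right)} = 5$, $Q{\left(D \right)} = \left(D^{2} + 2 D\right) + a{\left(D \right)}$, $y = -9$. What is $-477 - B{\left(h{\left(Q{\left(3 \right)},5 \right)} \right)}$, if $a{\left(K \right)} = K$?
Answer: $-477 - 2 i \approx -477.0 - 2.0 i$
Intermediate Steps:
$Q{\left(D \right)} = D^{2} + 3 D$ ($Q{\left(D \right)} = \left(D^{2} + 2 D\right) + D = D^{2} + 3 D$)
$B{\left(M \right)} = \sqrt{-9 + M}$ ($B{\left(M \right)} = \sqrt{M - 9} = \sqrt{-9 + M}$)
$-477 - B{\left(h{\left(Q{\left(3 \right)},5 \right)} \right)} = -477 - \sqrt{-9 + 5} = -477 - \sqrt{-4} = -477 - 2 i$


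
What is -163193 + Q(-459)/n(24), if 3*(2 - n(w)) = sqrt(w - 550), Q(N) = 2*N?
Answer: -45865495/281 - 1377*I*sqrt(526)/281 ≈ -1.6322e+5 - 112.39*I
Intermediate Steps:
n(w) = 2 - sqrt(-550 + w)/3 (n(w) = 2 - sqrt(w - 550)/3 = 2 - sqrt(-550 + w)/3)
-163193 + Q(-459)/n(24) = -163193 + (2*(-459))/(2 - sqrt(-550 + 24)/3) = -163193 - 918/(2 - I*sqrt(526)/3)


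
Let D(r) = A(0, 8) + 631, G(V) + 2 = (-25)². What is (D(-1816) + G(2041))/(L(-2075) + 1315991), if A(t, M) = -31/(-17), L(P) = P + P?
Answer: 21349/22301297 ≈ 0.00095730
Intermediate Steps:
L(P) = 2*P
G(V) = 623 (G(V) = -2 + (-25)² = -2 + 625 = 623)
A(t, M) = 31/17 (A(t, M) = -31*(-1/17) = 31/17)
D(r) = 10758/17 (D(r) = 31/17 + 631 = 10758/17)
(D(-1816) + G(2041))/(L(-2075) + 1315991) = (10758/17 + 623)/(2*(-2075) + 1315991) = 21349/(17*(-4150 + 1315991)) = (21349/17)/1311841 = (21349/17)*(1/1311841) = 21349/22301297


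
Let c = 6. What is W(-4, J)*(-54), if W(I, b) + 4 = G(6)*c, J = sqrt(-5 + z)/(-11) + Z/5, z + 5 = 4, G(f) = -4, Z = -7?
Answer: 1512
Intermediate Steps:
z = -1 (z = -5 + 4 = -1)
J = -7/5 - I*sqrt(6)/11 (J = sqrt(-5 - 1)/(-11) - 7/5 = sqrt(-6)*(-1/11) - 7*1/5 = (I*sqrt(6))*(-1/11) - 7/5 = -I*sqrt(6)/11 - 7/5 = -7/5 - I*sqrt(6)/11 ≈ -1.4 - 0.22268*I)
W(I, b) = -28 (W(I, b) = -4 - 4*6 = -4 - 24 = -28)
W(-4, J)*(-54) = -28*(-54) = 1512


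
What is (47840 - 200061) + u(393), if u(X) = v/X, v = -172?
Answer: -59823025/393 ≈ -1.5222e+5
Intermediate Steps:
u(X) = -172/X
(47840 - 200061) + u(393) = (47840 - 200061) - 172/393 = -152221 - 172*1/393 = -152221 - 172/393 = -59823025/393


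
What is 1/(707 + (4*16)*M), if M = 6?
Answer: 1/1091 ≈ 0.00091659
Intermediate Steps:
1/(707 + (4*16)*M) = 1/(707 + (4*16)*6) = 1/(707 + 64*6) = 1/(707 + 384) = 1/1091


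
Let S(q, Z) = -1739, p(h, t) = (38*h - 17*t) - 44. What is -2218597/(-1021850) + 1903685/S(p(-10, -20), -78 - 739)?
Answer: -1941422377067/1776997150 ≈ -1092.5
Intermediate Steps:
p(h, t) = -44 - 17*t + 38*h (p(h, t) = (-17*t + 38*h) - 44 = -44 - 17*t + 38*h)
-2218597/(-1021850) + 1903685/S(p(-10, -20), -78 - 739) = -2218597/(-1021850) + 1903685/(-1739) = -2218597*(-1/1021850) + 1903685*(-1/1739) = 2218597/1021850 - 1903685/1739 = -1941422377067/1776997150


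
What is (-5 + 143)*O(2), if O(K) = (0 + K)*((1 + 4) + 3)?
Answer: 2208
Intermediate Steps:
O(K) = 8*K (O(K) = K*(5 + 3) = K*8 = 8*K)
(-5 + 143)*O(2) = (-5 + 143)*(8*2) = 138*16 = 2208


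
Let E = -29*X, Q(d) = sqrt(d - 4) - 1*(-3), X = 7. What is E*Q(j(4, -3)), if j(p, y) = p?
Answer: -609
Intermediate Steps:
Q(d) = 3 + sqrt(-4 + d) (Q(d) = sqrt(-4 + d) + 3 = 3 + sqrt(-4 + d))
E = -203 (E = -29*7 = -203)
E*Q(j(4, -3)) = -203*(3 + sqrt(-4 + 4)) = -203*(3 + sqrt(0)) = -203*(3 + 0) = -203*3 = -609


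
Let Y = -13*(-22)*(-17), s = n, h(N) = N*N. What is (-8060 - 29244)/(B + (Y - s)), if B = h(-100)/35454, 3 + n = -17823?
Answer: -165322002/57454457 ≈ -2.8774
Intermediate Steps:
h(N) = N²
n = -17826 (n = -3 - 17823 = -17826)
s = -17826
Y = -4862 (Y = 286*(-17) = -4862)
B = 5000/17727 (B = (-100)²/35454 = 10000*(1/35454) = 5000/17727 ≈ 0.28206)
(-8060 - 29244)/(B + (Y - s)) = (-8060 - 29244)/(5000/17727 + (-4862 - 1*(-17826))) = -37304/(5000/17727 + (-4862 + 17826)) = -37304/(5000/17727 + 12964) = -37304/229817828/17727 = -37304*17727/229817828 = -165322002/57454457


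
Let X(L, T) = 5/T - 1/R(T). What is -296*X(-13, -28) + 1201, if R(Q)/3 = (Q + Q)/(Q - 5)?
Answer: 1312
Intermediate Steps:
R(Q) = 6*Q/(-5 + Q) (R(Q) = 3*((Q + Q)/(Q - 5)) = 3*((2*Q)/(-5 + Q)) = 3*(2*Q/(-5 + Q)) = 6*Q/(-5 + Q))
X(L, T) = 5/T - (-5 + T)/(6*T) (X(L, T) = 5/T - 1/(6*T/(-5 + T)) = 5/T - (-5 + T)/(6*T))
-296*X(-13, -28) + 1201 = -148*(35 - 1*(-28))/(3*(-28)) + 1201 = -148*(-1)*(35 + 28)/(3*28) + 1201 = -148*(-1)*63/(3*28) + 1201 = -296*(-3/8) + 1201 = 111 + 1201 = 1312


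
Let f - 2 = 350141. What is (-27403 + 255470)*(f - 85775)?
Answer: 60293616656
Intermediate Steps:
f = 350143 (f = 2 + 350141 = 350143)
(-27403 + 255470)*(f - 85775) = (-27403 + 255470)*(350143 - 85775) = 228067*264368 = 60293616656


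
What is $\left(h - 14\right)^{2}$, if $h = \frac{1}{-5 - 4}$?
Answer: $\frac{16129}{81} \approx 199.12$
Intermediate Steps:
$h = - \frac{1}{9}$ ($h = \frac{1}{-5 - 4} = \frac{1}{-9} = - \frac{1}{9} \approx -0.11111$)
$\left(h - 14\right)^{2} = \left(- \frac{1}{9} - 14\right)^{2} = \left(- \frac{127}{9}\right)^{2} = \frac{16129}{81}$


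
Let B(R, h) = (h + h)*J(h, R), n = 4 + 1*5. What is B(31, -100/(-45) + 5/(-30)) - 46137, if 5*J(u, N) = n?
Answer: -230648/5 ≈ -46130.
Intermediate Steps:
n = 9 (n = 4 + 5 = 9)
J(u, N) = 9/5 (J(u, N) = (⅕)*9 = 9/5)
B(R, h) = 18*h/5 (B(R, h) = (h + h)*(9/5) = (2*h)*(9/5) = 18*h/5)
B(31, -100/(-45) + 5/(-30)) - 46137 = 18*(-100/(-45) + 5/(-30))/5 - 46137 = 18*(-100*(-1/45) + 5*(-1/30))/5 - 46137 = 18*(20/9 - ⅙)/5 - 46137 = (18/5)*(37/18) - 46137 = 37/5 - 46137 = -230648/5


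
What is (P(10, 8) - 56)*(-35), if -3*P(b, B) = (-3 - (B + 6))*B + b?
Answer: 490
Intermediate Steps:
P(b, B) = -b/3 - B*(-9 - B)/3 (P(b, B) = -((-3 - (B + 6))*B + b)/3 = -((-3 - (6 + B))*B + b)/3 = -((-3 + (-6 - B))*B + b)/3 = -((-9 - B)*B + b)/3 = -(B*(-9 - B) + b)/3 = -(b + B*(-9 - B))/3 = -b/3 - B*(-9 - B)/3)
(P(10, 8) - 56)*(-35) = ((3*8 - 1/3*10 + (1/3)*8**2) - 56)*(-35) = ((24 - 10/3 + (1/3)*64) - 56)*(-35) = ((24 - 10/3 + 64/3) - 56)*(-35) = (42 - 56)*(-35) = -14*(-35) = 490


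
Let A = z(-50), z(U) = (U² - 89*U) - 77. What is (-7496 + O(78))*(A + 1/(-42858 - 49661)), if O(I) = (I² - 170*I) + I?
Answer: -9280077757084/92519 ≈ -1.0030e+8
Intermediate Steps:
z(U) = -77 + U² - 89*U
O(I) = I² - 169*I
A = 6873 (A = -77 + (-50)² - 89*(-50) = -77 + 2500 + 4450 = 6873)
(-7496 + O(78))*(A + 1/(-42858 - 49661)) = (-7496 + 78*(-169 + 78))*(6873 + 1/(-42858 - 49661)) = (-7496 + 78*(-91))*(6873 + 1/(-92519)) = (-7496 - 7098)*(6873 - 1/92519) = -14594*635883086/92519 = -9280077757084/92519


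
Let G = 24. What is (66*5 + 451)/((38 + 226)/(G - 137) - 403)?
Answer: -88253/45803 ≈ -1.9268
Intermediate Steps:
(66*5 + 451)/((38 + 226)/(G - 137) - 403) = (66*5 + 451)/((38 + 226)/(24 - 137) - 403) = (330 + 451)/(264/(-113) - 403) = 781/(264*(-1/113) - 403) = 781/(-264/113 - 403) = 781/(-45803/113) = 781*(-113/45803) = -88253/45803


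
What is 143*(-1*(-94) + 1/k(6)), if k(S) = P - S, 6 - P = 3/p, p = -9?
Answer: 13871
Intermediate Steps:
P = 19/3 (P = 6 - 3/(-9) = 6 - 3*(-1)/9 = 6 - 1*(-⅓) = 6 + ⅓ = 19/3 ≈ 6.3333)
k(S) = 19/3 - S
143*(-1*(-94) + 1/k(6)) = 143*(-1*(-94) + 1/(19/3 - 1*6)) = 143*(94 + 1/(19/3 - 6)) = 143*(94 + 1/(⅓)) = 143*(94 + 3) = 143*97 = 13871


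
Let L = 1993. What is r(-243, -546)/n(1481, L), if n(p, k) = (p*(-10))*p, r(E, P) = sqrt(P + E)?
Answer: -I*sqrt(789)/21933610 ≈ -1.2806e-6*I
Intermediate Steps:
r(E, P) = sqrt(E + P)
n(p, k) = -10*p**2 (n(p, k) = (-10*p)*p = -10*p**2)
r(-243, -546)/n(1481, L) = sqrt(-243 - 546)/((-10*1481**2)) = sqrt(-789)/((-10*2193361)) = (I*sqrt(789))/(-21933610) = (I*sqrt(789))*(-1/21933610) = -I*sqrt(789)/21933610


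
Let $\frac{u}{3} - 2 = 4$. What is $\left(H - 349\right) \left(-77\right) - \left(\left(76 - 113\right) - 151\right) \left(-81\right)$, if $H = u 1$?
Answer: $10259$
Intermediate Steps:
$u = 18$ ($u = 6 + 3 \cdot 4 = 6 + 12 = 18$)
$H = 18$ ($H = 18 \cdot 1 = 18$)
$\left(H - 349\right) \left(-77\right) - \left(\left(76 - 113\right) - 151\right) \left(-81\right) = \left(18 - 349\right) \left(-77\right) - \left(\left(76 - 113\right) - 151\right) \left(-81\right) = \left(-331\right) \left(-77\right) - \left(\left(76 - 113\right) - 151\right) \left(-81\right) = 25487 - \left(-37 - 151\right) \left(-81\right) = 25487 - \left(-188\right) \left(-81\right) = 25487 - 15228 = 10259$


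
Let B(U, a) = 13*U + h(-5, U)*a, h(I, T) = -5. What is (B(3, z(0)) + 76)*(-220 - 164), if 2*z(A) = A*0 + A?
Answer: -44160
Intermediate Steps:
z(A) = A/2 (z(A) = (A*0 + A)/2 = (0 + A)/2 = A/2)
B(U, a) = -5*a + 13*U (B(U, a) = 13*U - 5*a = -5*a + 13*U)
(B(3, z(0)) + 76)*(-220 - 164) = ((-5*0/2 + 13*3) + 76)*(-220 - 164) = ((-5*0 + 39) + 76)*(-384) = ((0 + 39) + 76)*(-384) = (39 + 76)*(-384) = 115*(-384) = -44160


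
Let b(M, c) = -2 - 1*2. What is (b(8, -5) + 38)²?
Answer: 1156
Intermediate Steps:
b(M, c) = -4 (b(M, c) = -2 - 2 = -4)
(b(8, -5) + 38)² = (-4 + 38)² = 34² = 1156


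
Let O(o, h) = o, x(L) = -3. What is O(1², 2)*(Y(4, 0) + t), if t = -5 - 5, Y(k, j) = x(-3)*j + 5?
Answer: -5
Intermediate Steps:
Y(k, j) = 5 - 3*j (Y(k, j) = -3*j + 5 = 5 - 3*j)
t = -10
O(1², 2)*(Y(4, 0) + t) = 1²*((5 - 3*0) - 10) = 1*((5 + 0) - 10) = 1*(5 - 10) = 1*(-5) = -5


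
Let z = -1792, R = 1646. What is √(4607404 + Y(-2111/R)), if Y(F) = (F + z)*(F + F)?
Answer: √12495375634610/1646 ≈ 2147.6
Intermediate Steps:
Y(F) = 2*F*(-1792 + F) (Y(F) = (F - 1792)*(F + F) = (-1792 + F)*(2*F) = 2*F*(-1792 + F))
√(4607404 + Y(-2111/R)) = √(4607404 + 2*(-2111/1646)*(-1792 - 2111/1646)) = √(4607404 + 2*(-2111/1646)*(-2951743/1646)) = √(4607404 + 6231129473/1354658) = √(6247687817305/1354658) = √12495375634610/1646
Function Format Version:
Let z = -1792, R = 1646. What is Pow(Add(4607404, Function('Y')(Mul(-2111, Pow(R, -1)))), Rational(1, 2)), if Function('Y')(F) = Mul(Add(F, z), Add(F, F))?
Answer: Mul(Rational(1, 1646), Pow(12495375634610, Rational(1, 2))) ≈ 2147.6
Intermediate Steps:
Function('Y')(F) = Mul(2, F, Add(-1792, F)) (Function('Y')(F) = Mul(Add(F, -1792), Add(F, F)) = Mul(Add(-1792, F), Mul(2, F)) = Mul(2, F, Add(-1792, F)))
Pow(Add(4607404, Function('Y')(Mul(-2111, Pow(R, -1)))), Rational(1, 2)) = Pow(Add(4607404, Mul(2, Mul(-2111, Pow(1646, -1)), Add(-1792, Mul(-2111, Pow(1646, -1))))), Rational(1, 2)) = Pow(Add(4607404, Mul(2, Mul(-2111, Rational(1, 1646)), Add(-1792, Mul(-2111, Rational(1, 1646))))), Rational(1, 2)) = Pow(Add(4607404, Mul(2, Rational(-2111, 1646), Add(-1792, Rational(-2111, 1646)))), Rational(1, 2)) = Pow(Add(4607404, Mul(2, Rational(-2111, 1646), Rational(-2951743, 1646))), Rational(1, 2)) = Pow(Add(4607404, Rational(6231129473, 1354658)), Rational(1, 2)) = Pow(Rational(6247687817305, 1354658), Rational(1, 2)) = Mul(Rational(1, 1646), Pow(12495375634610, Rational(1, 2)))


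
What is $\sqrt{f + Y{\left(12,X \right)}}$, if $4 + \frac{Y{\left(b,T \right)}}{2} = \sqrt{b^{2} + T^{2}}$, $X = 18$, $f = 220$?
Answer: $2 \sqrt{53 + 3 \sqrt{13}} \approx 15.977$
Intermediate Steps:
$Y{\left(b,T \right)} = -8 + 2 \sqrt{T^{2} + b^{2}}$ ($Y{\left(b,T \right)} = -8 + 2 \sqrt{b^{2} + T^{2}} = -8 + 2 \sqrt{T^{2} + b^{2}}$)
$\sqrt{f + Y{\left(12,X \right)}} = \sqrt{220 - \left(8 - 2 \sqrt{18^{2} + 12^{2}}\right)} = \sqrt{220 - \left(8 - 2 \sqrt{324 + 144}\right)} = \sqrt{220 - \left(8 - 2 \sqrt{468}\right)} = \sqrt{220 - \left(8 - 2 \cdot 6 \sqrt{13}\right)} = \sqrt{220 - \left(8 - 12 \sqrt{13}\right)} = \sqrt{212 + 12 \sqrt{13}}$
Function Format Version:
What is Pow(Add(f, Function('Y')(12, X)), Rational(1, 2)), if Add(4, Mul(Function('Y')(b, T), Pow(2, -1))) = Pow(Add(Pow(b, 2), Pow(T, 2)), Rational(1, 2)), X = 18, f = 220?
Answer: Mul(2, Pow(Add(53, Mul(3, Pow(13, Rational(1, 2)))), Rational(1, 2))) ≈ 15.977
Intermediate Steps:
Function('Y')(b, T) = Add(-8, Mul(2, Pow(Add(Pow(T, 2), Pow(b, 2)), Rational(1, 2)))) (Function('Y')(b, T) = Add(-8, Mul(2, Pow(Add(Pow(b, 2), Pow(T, 2)), Rational(1, 2)))) = Add(-8, Mul(2, Pow(Add(Pow(T, 2), Pow(b, 2)), Rational(1, 2)))))
Pow(Add(f, Function('Y')(12, X)), Rational(1, 2)) = Pow(Add(220, Add(-8, Mul(2, Pow(Add(Pow(18, 2), Pow(12, 2)), Rational(1, 2))))), Rational(1, 2)) = Pow(Add(220, Add(-8, Mul(2, Pow(Add(324, 144), Rational(1, 2))))), Rational(1, 2)) = Pow(Add(220, Add(-8, Mul(2, Pow(468, Rational(1, 2))))), Rational(1, 2)) = Pow(Add(220, Add(-8, Mul(2, Mul(6, Pow(13, Rational(1, 2)))))), Rational(1, 2)) = Pow(Add(220, Add(-8, Mul(12, Pow(13, Rational(1, 2))))), Rational(1, 2)) = Pow(Add(212, Mul(12, Pow(13, Rational(1, 2)))), Rational(1, 2))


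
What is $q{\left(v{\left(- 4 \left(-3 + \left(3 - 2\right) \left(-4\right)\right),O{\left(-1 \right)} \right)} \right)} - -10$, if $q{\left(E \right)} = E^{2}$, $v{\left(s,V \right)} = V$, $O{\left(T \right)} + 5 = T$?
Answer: $46$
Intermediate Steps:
$O{\left(T \right)} = -5 + T$
$q{\left(v{\left(- 4 \left(-3 + \left(3 - 2\right) \left(-4\right)\right),O{\left(-1 \right)} \right)} \right)} - -10 = \left(-5 - 1\right)^{2} - -10 = \left(-6\right)^{2} + 10 = 36 + 10 = 46$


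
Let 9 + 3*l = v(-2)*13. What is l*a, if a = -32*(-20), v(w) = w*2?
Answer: -39040/3 ≈ -13013.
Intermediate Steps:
v(w) = 2*w
a = 640
l = -61/3 (l = -3 + ((2*(-2))*13)/3 = -3 + (-4*13)/3 = -3 + (1/3)*(-52) = -3 - 52/3 = -61/3 ≈ -20.333)
l*a = -61/3*640 = -39040/3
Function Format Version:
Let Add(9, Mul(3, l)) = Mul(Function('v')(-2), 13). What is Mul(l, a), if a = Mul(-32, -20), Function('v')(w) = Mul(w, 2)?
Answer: Rational(-39040, 3) ≈ -13013.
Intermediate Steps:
Function('v')(w) = Mul(2, w)
a = 640
l = Rational(-61, 3) (l = Add(-3, Mul(Rational(1, 3), Mul(Mul(2, -2), 13))) = Add(-3, Mul(Rational(1, 3), Mul(-4, 13))) = Add(-3, Mul(Rational(1, 3), -52)) = Add(-3, Rational(-52, 3)) = Rational(-61, 3) ≈ -20.333)
Mul(l, a) = Mul(Rational(-61, 3), 640) = Rational(-39040, 3)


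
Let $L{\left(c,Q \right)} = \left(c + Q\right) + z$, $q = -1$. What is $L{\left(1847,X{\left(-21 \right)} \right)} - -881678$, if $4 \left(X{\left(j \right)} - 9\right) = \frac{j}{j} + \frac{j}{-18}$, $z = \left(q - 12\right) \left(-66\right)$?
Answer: $\frac{21225421}{24} \approx 8.8439 \cdot 10^{5}$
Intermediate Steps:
$z = 858$ ($z = \left(-1 - 12\right) \left(-66\right) = \left(-13\right) \left(-66\right) = 858$)
$X{\left(j \right)} = \frac{37}{4} - \frac{j}{72}$ ($X{\left(j \right)} = 9 + \frac{\frac{j}{j} + \frac{j}{-18}}{4} = 9 + \frac{1 + j \left(- \frac{1}{18}\right)}{4} = 9 + \frac{1 - \frac{j}{18}}{4} = 9 - \left(- \frac{1}{4} + \frac{j}{72}\right) = \frac{37}{4} - \frac{j}{72}$)
$L{\left(c,Q \right)} = 858 + Q + c$ ($L{\left(c,Q \right)} = \left(c + Q\right) + 858 = \left(Q + c\right) + 858 = 858 + Q + c$)
$L{\left(1847,X{\left(-21 \right)} \right)} - -881678 = \left(858 + \left(\frac{37}{4} - - \frac{7}{24}\right) + 1847\right) - -881678 = \left(858 + \left(\frac{37}{4} + \frac{7}{24}\right) + 1847\right) + 881678 = \left(858 + \frac{229}{24} + 1847\right) + 881678 = \frac{65149}{24} + 881678 = \frac{21225421}{24}$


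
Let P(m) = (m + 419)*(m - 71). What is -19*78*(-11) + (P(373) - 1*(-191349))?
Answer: 446835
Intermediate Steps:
P(m) = (-71 + m)*(419 + m) (P(m) = (419 + m)*(-71 + m) = (-71 + m)*(419 + m))
-19*78*(-11) + (P(373) - 1*(-191349)) = -19*78*(-11) + ((-29749 + 373² + 348*373) - 1*(-191349)) = -1482*(-11) + ((-29749 + 139129 + 129804) + 191349) = 16302 + (239184 + 191349) = 16302 + 430533 = 446835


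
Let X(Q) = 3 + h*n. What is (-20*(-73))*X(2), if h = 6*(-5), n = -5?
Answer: 223380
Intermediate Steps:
h = -30
X(Q) = 153 (X(Q) = 3 - 30*(-5) = 3 + 150 = 153)
(-20*(-73))*X(2) = -20*(-73)*153 = 1460*153 = 223380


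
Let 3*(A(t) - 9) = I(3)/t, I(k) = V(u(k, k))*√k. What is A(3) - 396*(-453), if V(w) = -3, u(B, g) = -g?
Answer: 179397 - √3/3 ≈ 1.7940e+5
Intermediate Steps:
I(k) = -3*√k
A(t) = 9 - √3/t (A(t) = 9 + ((-3*√3)/t)/3 = 9 + (-3*√3/t)/3 = 9 - √3/t)
A(3) - 396*(-453) = (9 - 1*√3/3) - 396*(-453) = (9 - 1*√3*⅓) + 179388 = (9 - √3/3) + 179388 = 179397 - √3/3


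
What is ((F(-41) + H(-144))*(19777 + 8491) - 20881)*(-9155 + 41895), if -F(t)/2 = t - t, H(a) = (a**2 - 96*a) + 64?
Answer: 32043631691740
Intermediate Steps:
H(a) = 64 + a**2 - 96*a
F(t) = 0 (F(t) = -2*(t - t) = -2*0 = 0)
((F(-41) + H(-144))*(19777 + 8491) - 20881)*(-9155 + 41895) = ((0 + (64 + (-144)**2 - 96*(-144)))*(19777 + 8491) - 20881)*(-9155 + 41895) = ((0 + (64 + 20736 + 13824))*28268 - 20881)*32740 = ((0 + 34624)*28268 - 20881)*32740 = (34624*28268 - 20881)*32740 = (978751232 - 20881)*32740 = 978730351*32740 = 32043631691740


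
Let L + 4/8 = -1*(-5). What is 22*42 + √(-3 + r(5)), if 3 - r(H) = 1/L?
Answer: 924 + I*√2/3 ≈ 924.0 + 0.4714*I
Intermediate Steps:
L = 9/2 (L = -½ - 1*(-5) = -½ + 5 = 9/2 ≈ 4.5000)
r(H) = 25/9 (r(H) = 3 - 1/9/2 = 3 - 1*2/9 = 3 - 2/9 = 25/9)
22*42 + √(-3 + r(5)) = 22*42 + √(-3 + 25/9) = 924 + √(-2/9) = 924 + I*√2/3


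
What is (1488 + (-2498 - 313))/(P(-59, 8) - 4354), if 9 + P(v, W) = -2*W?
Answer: 1323/4379 ≈ 0.30212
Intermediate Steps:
P(v, W) = -9 - 2*W
(1488 + (-2498 - 313))/(P(-59, 8) - 4354) = (1488 + (-2498 - 313))/((-9 - 2*8) - 4354) = (1488 - 2811)/((-9 - 16) - 4354) = -1323/(-25 - 4354) = -1323/(-4379) = -1323*(-1/4379) = 1323/4379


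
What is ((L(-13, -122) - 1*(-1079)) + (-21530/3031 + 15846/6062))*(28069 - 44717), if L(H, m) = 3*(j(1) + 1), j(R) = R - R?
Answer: -54371285880/3031 ≈ -1.7938e+7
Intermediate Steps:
j(R) = 0
L(H, m) = 3 (L(H, m) = 3*(0 + 1) = 3*1 = 3)
((L(-13, -122) - 1*(-1079)) + (-21530/3031 + 15846/6062))*(28069 - 44717) = ((3 - 1*(-1079)) + (-21530/3031 + 15846/6062))*(28069 - 44717) = ((3 + 1079) + (-21530*1/3031 + 15846*(1/6062)))*(-16648) = (1082 + (-21530/3031 + 7923/3031))*(-16648) = (1082 - 13607/3031)*(-16648) = (3265935/3031)*(-16648) = -54371285880/3031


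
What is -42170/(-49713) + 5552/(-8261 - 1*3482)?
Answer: 219195734/583779759 ≈ 0.37548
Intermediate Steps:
-42170/(-49713) + 5552/(-8261 - 1*3482) = -42170*(-1/49713) + 5552/(-8261 - 3482) = 42170/49713 + 5552/(-11743) = 42170/49713 + 5552*(-1/11743) = 42170/49713 - 5552/11743 = 219195734/583779759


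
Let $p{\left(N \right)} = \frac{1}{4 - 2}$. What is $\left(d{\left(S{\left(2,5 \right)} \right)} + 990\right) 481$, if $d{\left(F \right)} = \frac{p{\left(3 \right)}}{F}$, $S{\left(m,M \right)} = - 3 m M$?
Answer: $\frac{28570919}{60} \approx 4.7618 \cdot 10^{5}$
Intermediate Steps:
$S{\left(m,M \right)} = - 3 M m$
$p{\left(N \right)} = \frac{1}{2}$
$d{\left(F \right)} = \frac{1}{2 F}$
$\left(d{\left(S{\left(2,5 \right)} \right)} + 990\right) 481 = \left(\frac{1}{2 \left(\left(-3\right) 5 \cdot 2\right)} + 990\right) 481 = \left(\frac{1}{2 \left(-30\right)} + 990\right) 481 = \left(\frac{1}{2} \left(- \frac{1}{30}\right) + 990\right) 481 = \left(- \frac{1}{60} + 990\right) 481 = \frac{59399}{60} \cdot 481 = \frac{28570919}{60}$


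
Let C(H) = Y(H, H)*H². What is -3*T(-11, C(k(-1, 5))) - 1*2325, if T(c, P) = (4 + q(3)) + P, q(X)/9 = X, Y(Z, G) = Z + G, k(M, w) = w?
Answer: -3168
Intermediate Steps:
Y(Z, G) = G + Z
q(X) = 9*X
C(H) = 2*H³ (C(H) = (H + H)*H² = (2*H)*H² = 2*H³)
T(c, P) = 31 + P (T(c, P) = (4 + 9*3) + P = (4 + 27) + P = 31 + P)
-3*T(-11, C(k(-1, 5))) - 1*2325 = -3*(31 + 2*5³) - 1*2325 = -3*(31 + 2*125) - 2325 = -3*(31 + 250) - 2325 = -3*281 - 2325 = -843 - 2325 = -3168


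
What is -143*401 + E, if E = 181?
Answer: -57162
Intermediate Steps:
-143*401 + E = -143*401 + 181 = -57343 + 181 = -57162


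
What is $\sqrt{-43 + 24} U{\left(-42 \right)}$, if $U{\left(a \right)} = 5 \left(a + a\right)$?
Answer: $- 420 i \sqrt{19} \approx - 1830.7 i$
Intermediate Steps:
$U{\left(a \right)} = 10 a$ ($U{\left(a \right)} = 5 \cdot 2 a = 10 a$)
$\sqrt{-43 + 24} U{\left(-42 \right)} = \sqrt{-43 + 24} \cdot 10 \left(-42\right) = \sqrt{-19} \left(-420\right) = i \sqrt{19} \left(-420\right) = - 420 i \sqrt{19}$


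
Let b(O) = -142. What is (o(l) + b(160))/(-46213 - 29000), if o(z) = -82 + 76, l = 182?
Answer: 148/75213 ≈ 0.0019677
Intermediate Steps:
o(z) = -6
(o(l) + b(160))/(-46213 - 29000) = (-6 - 142)/(-46213 - 29000) = -148/(-75213) = -148*(-1/75213) = 148/75213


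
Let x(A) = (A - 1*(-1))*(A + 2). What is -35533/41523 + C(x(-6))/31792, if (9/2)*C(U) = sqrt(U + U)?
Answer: -35533/41523 + sqrt(10)/71532 ≈ -0.85570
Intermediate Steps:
x(A) = (1 + A)*(2 + A) (x(A) = (A + 1)*(2 + A) = (1 + A)*(2 + A))
C(U) = 2*sqrt(2)*sqrt(U)/9 (C(U) = 2*sqrt(U + U)/9 = 2*sqrt(2*U)/9 = 2*(sqrt(2)*sqrt(U))/9 = 2*sqrt(2)*sqrt(U)/9)
-35533/41523 + C(x(-6))/31792 = -35533/41523 + (2*sqrt(2)*sqrt(2 + (-6)**2 + 3*(-6))/9)/31792 = -35533*1/41523 + (2*sqrt(2)*sqrt(2 + 36 - 18)/9)*(1/31792) = -35533/41523 + (2*sqrt(2)*sqrt(20)/9)*(1/31792) = -35533/41523 + (2*sqrt(2)*(2*sqrt(5))/9)*(1/31792) = -35533/41523 + (4*sqrt(10)/9)*(1/31792) = -35533/41523 + sqrt(10)/71532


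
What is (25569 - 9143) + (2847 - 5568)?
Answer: 13705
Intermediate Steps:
(25569 - 9143) + (2847 - 5568) = 16426 - 2721 = 13705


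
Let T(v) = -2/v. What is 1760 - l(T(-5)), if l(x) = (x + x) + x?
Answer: 8794/5 ≈ 1758.8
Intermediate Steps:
l(x) = 3*x (l(x) = 2*x + x = 3*x)
1760 - l(T(-5)) = 1760 - 3*(-2/(-5)) = 1760 - 3*(-2*(-⅕)) = 1760 - 3*2/5 = 1760 - 1*6/5 = 1760 - 6/5 = 8794/5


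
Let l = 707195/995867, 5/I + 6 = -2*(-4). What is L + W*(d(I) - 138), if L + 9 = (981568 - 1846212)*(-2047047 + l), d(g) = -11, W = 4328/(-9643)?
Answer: 16997243801579210557663/9603145481 ≈ 1.7700e+12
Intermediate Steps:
I = 5/2 (I = 5/(-6 - 2*(-4)) = 5/(-6 + 8) = 5/2 ≈ 2.5000)
W = -4328/9643 (W = 4328*(-1/9643) = -4328/9643 ≈ -0.44882)
l = 707195/995867 (l = 707195*(1/995867) = 707195/995867 ≈ 0.71013)
L = 1762651021563517973/995867 (L = -9 + (981568 - 1846212)*(-2047047 + 707195/995867) = -9 - 864644*(-2038585847554/995867) = -9 + 1762651021572480776/995867 = 1762651021563517973/995867 ≈ 1.7700e+12)
L + W*(d(I) - 138) = 1762651021563517973/995867 - 4328*(-11 - 138)/9643 = 1762651021563517973/995867 - 4328/9643*(-149) = 1762651021563517973/995867 + 644872/9643 = 16997243801579210557663/9603145481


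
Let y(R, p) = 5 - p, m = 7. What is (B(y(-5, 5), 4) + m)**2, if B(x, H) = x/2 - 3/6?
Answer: 169/4 ≈ 42.250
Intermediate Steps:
B(x, H) = -1/2 + x/2 (B(x, H) = x*(1/2) - 3*1/6 = x/2 - 1/2 = -1/2 + x/2)
(B(y(-5, 5), 4) + m)**2 = ((-1/2 + (5 - 1*5)/2) + 7)**2 = ((-1/2 + (5 - 5)/2) + 7)**2 = ((-1/2 + (1/2)*0) + 7)**2 = ((-1/2 + 0) + 7)**2 = (-1/2 + 7)**2 = (13/2)**2 = 169/4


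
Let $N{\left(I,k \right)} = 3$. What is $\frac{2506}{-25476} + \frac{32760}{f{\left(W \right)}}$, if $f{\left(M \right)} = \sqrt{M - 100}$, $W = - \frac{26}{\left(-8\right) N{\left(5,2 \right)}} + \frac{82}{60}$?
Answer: $- \frac{1253}{12738} - \frac{65520 i \sqrt{9755}}{1951} \approx -0.098367 - 3316.9 i$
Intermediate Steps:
$W = \frac{49}{20}$ ($W = - \frac{26}{\left(-8\right) 3} + \frac{82}{60} = - \frac{26}{-24} + 82 \cdot \frac{1}{60} = \left(-26\right) \left(- \frac{1}{24}\right) + \frac{41}{30} = \frac{13}{12} + \frac{41}{30} = \frac{49}{20} \approx 2.45$)
$f{\left(M \right)} = \sqrt{-100 + M}$
$\frac{2506}{-25476} + \frac{32760}{f{\left(W \right)}} = \frac{2506}{-25476} + \frac{32760}{\sqrt{-100 + \frac{49}{20}}} = 2506 \left(- \frac{1}{25476}\right) + \frac{32760}{\sqrt{- \frac{1951}{20}}} = - \frac{1253}{12738} + \frac{32760}{\frac{1}{10} i \sqrt{9755}} = - \frac{1253}{12738} + 32760 \left(- \frac{2 i \sqrt{9755}}{1951}\right) = - \frac{1253}{12738} - \frac{65520 i \sqrt{9755}}{1951}$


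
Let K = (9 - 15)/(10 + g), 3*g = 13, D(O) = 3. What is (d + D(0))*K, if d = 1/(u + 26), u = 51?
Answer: -4176/3311 ≈ -1.2612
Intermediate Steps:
g = 13/3 (g = (1/3)*13 = 13/3 ≈ 4.3333)
d = 1/77 (d = 1/(51 + 26) = 1/77 ≈ 0.012987)
K = -18/43 (K = (9 - 15)/(10 + 13/3) = -6/43/3 = -6*3/43 = -18/43 ≈ -0.41860)
(d + D(0))*K = (1/77 + 3)*(-18/43) = (232/77)*(-18/43) = -4176/3311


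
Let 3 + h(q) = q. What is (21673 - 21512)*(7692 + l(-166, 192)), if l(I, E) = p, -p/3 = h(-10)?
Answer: 1244691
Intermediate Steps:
h(q) = -3 + q
p = 39 (p = -3*(-3 - 10) = -3*(-13) = 39)
l(I, E) = 39
(21673 - 21512)*(7692 + l(-166, 192)) = (21673 - 21512)*(7692 + 39) = 161*7731 = 1244691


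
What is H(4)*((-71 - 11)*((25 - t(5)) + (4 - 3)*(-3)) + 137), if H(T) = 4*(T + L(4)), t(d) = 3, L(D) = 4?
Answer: -45472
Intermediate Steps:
H(T) = 16 + 4*T (H(T) = 4*(T + 4) = 4*(4 + T) = 16 + 4*T)
H(4)*((-71 - 11)*((25 - t(5)) + (4 - 3)*(-3)) + 137) = (16 + 4*4)*((-71 - 11)*((25 - 1*3) + (4 - 3)*(-3)) + 137) = (16 + 16)*(-82*((25 - 3) + 1*(-3)) + 137) = 32*(-82*(22 - 3) + 137) = 32*(-82*19 + 137) = 32*(-1558 + 137) = 32*(-1421) = -45472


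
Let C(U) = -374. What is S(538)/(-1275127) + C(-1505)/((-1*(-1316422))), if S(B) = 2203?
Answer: -1688487582/839302617797 ≈ -0.0020118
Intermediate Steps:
S(538)/(-1275127) + C(-1505)/((-1*(-1316422))) = 2203/(-1275127) - 374/((-1*(-1316422))) = 2203*(-1/1275127) - 374/1316422 = -2203/1275127 - 374*1/1316422 = -2203/1275127 - 187/658211 = -1688487582/839302617797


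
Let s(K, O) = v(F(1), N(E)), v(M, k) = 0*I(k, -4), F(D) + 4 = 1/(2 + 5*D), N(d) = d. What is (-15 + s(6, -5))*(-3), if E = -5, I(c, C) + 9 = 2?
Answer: 45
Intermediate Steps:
I(c, C) = -7 (I(c, C) = -9 + 2 = -7)
F(D) = -4 + 1/(2 + 5*D)
v(M, k) = 0 (v(M, k) = 0*(-7) = 0)
s(K, O) = 0
(-15 + s(6, -5))*(-3) = (-15 + 0)*(-3) = -15*(-3) = 45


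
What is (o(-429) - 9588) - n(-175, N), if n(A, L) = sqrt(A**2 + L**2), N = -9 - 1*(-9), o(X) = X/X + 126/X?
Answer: -1396008/143 ≈ -9762.3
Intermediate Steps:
o(X) = 1 + 126/X
N = 0 (N = -9 + 9 = 0)
(o(-429) - 9588) - n(-175, N) = ((126 - 429)/(-429) - 9588) - sqrt((-175)**2 + 0**2) = (-1/429*(-303) - 9588) - sqrt(30625 + 0) = (101/143 - 9588) - sqrt(30625) = -1370983/143 - 1*175 = -1370983/143 - 175 = -1396008/143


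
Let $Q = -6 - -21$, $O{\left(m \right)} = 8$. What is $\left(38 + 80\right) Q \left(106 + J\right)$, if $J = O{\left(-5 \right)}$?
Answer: $201780$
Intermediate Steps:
$Q = 15$ ($Q = -6 + 21 = 15$)
$J = 8$
$\left(38 + 80\right) Q \left(106 + J\right) = \left(38 + 80\right) 15 \left(106 + 8\right) = 118 \cdot 15 \cdot 114 = 1770 \cdot 114 = 201780$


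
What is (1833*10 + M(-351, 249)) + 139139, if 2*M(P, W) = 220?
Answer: 157579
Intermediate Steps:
M(P, W) = 110 (M(P, W) = (½)*220 = 110)
(1833*10 + M(-351, 249)) + 139139 = (1833*10 + 110) + 139139 = (18330 + 110) + 139139 = 18440 + 139139 = 157579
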